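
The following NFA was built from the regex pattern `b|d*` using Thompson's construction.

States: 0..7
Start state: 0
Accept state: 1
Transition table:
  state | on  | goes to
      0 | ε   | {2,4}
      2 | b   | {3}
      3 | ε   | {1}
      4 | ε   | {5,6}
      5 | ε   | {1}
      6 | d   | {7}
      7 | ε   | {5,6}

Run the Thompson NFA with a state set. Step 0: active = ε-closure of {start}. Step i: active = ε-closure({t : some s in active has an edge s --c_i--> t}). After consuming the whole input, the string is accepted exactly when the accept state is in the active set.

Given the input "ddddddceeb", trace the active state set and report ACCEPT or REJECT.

S₀ = ε-closure({0}) = {0,1,2,4,5,6}
'd' @ 1: {1,5,6,7}  ✓accept
'd' @ 2: {1,5,6,7}  ✓accept
'd' @ 3: {1,5,6,7}  ✓accept
'd' @ 4: {1,5,6,7}  ✓accept
'd' @ 5: {1,5,6,7}  ✓accept
'd' @ 6: {1,5,6,7}  ✓accept
'c' @ 7: {}  — dead — no transitions
rest 'eeb' ignored (set empty)
after full input: {}  (accept=1 not in)

Answer: REJECT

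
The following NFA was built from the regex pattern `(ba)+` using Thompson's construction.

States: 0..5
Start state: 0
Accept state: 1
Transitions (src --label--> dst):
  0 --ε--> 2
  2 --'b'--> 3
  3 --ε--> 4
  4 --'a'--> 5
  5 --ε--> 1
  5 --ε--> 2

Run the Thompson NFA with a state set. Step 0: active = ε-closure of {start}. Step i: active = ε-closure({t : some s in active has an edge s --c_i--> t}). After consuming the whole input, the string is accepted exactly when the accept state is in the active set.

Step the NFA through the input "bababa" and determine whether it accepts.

Answer: ACCEPT

Derivation:
S₀ = ε-closure({0}) = {0,2}
'b' @ 1: {3,4}
'a' @ 2: {1,2,5}  (accept∈set)
'b' @ 3: {3,4}
'a' @ 4: {1,2,5}  (accept∈set)
'b' @ 5: {3,4}
'a' @ 6: {1,2,5}  (accept∈set)
after full input: {1,2,5}  (accept=1 in)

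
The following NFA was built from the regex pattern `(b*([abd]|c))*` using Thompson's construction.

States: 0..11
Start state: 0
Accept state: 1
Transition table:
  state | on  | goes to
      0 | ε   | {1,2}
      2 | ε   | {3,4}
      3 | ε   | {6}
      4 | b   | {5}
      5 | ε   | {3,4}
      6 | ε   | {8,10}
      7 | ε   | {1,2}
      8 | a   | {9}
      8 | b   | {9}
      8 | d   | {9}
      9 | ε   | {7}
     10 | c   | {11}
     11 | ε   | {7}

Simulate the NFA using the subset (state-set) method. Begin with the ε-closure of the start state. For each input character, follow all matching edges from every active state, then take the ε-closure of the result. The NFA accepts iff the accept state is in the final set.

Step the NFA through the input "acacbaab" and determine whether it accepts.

Answer: ACCEPT

Derivation:
S₀ = ε-closure({0}) = {0,1,2,3,4,6,8,10}
'a' @ 1: {1,2,3,4,6,7,8,9,10}  [accepting]
'c' @ 2: {1,2,3,4,6,7,8,10,11}  [accepting]
'a' @ 3: {1,2,3,4,6,7,8,9,10}  [accepting]
'c' @ 4: {1,2,3,4,6,7,8,10,11}  [accepting]
'b' @ 5: {1,2,3,4,5,6,7,8,9,10}  [accepting]
'a' @ 6: {1,2,3,4,6,7,8,9,10}  [accepting]
'a' @ 7: {1,2,3,4,6,7,8,9,10}  [accepting]
'b' @ 8: {1,2,3,4,5,6,7,8,9,10}  [accepting]
end set {1,2,3,4,5,6,7,8,9,10} — state 1 in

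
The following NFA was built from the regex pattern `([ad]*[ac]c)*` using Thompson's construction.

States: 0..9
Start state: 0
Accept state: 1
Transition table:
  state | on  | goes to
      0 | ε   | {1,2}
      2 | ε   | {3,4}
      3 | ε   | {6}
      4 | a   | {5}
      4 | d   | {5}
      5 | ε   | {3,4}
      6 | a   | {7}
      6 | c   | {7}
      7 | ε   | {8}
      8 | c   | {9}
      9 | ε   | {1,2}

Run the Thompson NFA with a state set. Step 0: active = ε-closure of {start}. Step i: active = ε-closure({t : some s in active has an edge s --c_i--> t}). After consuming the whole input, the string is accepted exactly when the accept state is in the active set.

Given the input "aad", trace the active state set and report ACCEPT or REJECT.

initial (ε-close {0}): {0,1,2,3,4,6}
'a' @ 1: {3,4,5,6,7,8}
'a' @ 2: {3,4,5,6,7,8}
'd' @ 3: {3,4,5,6}
final: {3,4,5,6}; accept 1 not in set

Answer: REJECT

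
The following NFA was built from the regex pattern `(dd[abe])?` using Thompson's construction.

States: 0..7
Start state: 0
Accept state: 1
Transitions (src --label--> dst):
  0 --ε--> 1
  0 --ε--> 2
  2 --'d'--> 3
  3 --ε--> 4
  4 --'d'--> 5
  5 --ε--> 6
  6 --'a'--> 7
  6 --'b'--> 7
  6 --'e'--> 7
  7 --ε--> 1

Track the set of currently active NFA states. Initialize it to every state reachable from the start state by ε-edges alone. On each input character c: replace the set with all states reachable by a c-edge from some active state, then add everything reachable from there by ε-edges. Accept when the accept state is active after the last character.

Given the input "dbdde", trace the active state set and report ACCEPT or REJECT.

Answer: REJECT

Steps:
initial (ε-close {0}): {0,1,2}
'd' @ 1: {3,4}
'b' @ 2: {}  — dead — no transitions
rest 'dde' ignored (set empty)
final: {}; accept 1 not in set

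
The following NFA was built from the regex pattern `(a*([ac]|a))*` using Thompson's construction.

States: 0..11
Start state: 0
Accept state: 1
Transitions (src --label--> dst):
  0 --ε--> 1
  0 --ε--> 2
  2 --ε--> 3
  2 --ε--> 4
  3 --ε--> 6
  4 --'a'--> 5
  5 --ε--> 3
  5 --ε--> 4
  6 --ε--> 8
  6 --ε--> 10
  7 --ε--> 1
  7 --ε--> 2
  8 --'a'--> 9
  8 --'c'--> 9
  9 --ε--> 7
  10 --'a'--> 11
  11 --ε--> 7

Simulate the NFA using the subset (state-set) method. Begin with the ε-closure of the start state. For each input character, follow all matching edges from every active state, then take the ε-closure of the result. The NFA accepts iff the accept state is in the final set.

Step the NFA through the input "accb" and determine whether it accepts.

start: ε-closure({0}) = {0,1,2,3,4,6,8,10}
'a' @ 1: {1,2,3,4,5,6,7,8,9,10,11}  [accepting]
'c' @ 2: {1,2,3,4,6,7,8,9,10}  [accepting]
'c' @ 3: {1,2,3,4,6,7,8,9,10}  [accepting]
'b' @ 4: {}  — dead — no transitions
end set {} — state 1 not in

Answer: REJECT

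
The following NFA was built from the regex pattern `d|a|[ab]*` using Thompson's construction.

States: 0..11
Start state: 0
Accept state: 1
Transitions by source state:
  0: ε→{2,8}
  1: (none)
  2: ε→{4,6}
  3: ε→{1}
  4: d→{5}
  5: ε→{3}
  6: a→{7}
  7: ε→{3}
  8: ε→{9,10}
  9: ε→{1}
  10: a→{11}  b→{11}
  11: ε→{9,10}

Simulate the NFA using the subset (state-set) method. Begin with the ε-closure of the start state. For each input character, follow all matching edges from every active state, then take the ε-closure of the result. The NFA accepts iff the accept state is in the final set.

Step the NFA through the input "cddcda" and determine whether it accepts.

start: ε-closure({0}) = {0,1,2,4,6,8,9,10}
'c' @ 1: {}  — no active states
rest 'ddcda' ignored (set empty)
end set {} — state 1 not in

Answer: REJECT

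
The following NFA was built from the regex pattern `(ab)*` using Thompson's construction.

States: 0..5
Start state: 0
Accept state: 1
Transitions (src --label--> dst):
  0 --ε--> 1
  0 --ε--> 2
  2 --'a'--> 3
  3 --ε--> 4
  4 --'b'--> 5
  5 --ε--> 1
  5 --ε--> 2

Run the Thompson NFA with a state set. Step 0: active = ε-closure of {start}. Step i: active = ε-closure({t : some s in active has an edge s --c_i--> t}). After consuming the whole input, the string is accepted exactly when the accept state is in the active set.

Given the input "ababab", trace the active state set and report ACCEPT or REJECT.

initial (ε-close {0}): {0,1,2}
'a' @ 1: {3,4}
'b' @ 2: {1,2,5}  [accepting]
'a' @ 3: {3,4}
'b' @ 4: {1,2,5}  [accepting]
'a' @ 5: {3,4}
'b' @ 6: {1,2,5}  [accepting]
after full input: {1,2,5}  (accept=1 in)

Answer: ACCEPT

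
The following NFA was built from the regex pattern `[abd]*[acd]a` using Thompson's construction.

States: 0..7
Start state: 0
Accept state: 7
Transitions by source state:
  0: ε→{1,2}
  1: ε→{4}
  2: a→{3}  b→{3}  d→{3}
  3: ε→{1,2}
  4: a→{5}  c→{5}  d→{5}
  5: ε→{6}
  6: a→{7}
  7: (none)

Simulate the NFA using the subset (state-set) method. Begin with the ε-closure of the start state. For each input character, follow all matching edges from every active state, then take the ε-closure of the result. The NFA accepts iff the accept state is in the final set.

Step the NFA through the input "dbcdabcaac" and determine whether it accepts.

start: ε-closure({0}) = {0,1,2,4}
'd' @ 1: {1,2,3,4,5,6}
'b' @ 2: {1,2,3,4}
'c' @ 3: {5,6}
'd' @ 4: {}  — state set empty
rest 'abcaac' ignored (set empty)
end set {} — state 7 not in

Answer: REJECT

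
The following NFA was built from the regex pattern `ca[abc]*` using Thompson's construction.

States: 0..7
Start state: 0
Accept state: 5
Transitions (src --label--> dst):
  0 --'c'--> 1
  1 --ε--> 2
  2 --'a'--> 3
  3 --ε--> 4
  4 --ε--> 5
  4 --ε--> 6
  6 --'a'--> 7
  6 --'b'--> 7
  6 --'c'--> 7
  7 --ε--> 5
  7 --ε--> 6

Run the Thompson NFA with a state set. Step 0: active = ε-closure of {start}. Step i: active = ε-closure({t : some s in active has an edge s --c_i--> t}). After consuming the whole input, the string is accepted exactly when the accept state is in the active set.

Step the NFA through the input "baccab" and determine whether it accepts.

start: ε-closure({0}) = {0}
'b' @ 1: {}  — state set empty
rest 'accab' ignored (set empty)
after full input: {}  (accept=5 not in)

Answer: REJECT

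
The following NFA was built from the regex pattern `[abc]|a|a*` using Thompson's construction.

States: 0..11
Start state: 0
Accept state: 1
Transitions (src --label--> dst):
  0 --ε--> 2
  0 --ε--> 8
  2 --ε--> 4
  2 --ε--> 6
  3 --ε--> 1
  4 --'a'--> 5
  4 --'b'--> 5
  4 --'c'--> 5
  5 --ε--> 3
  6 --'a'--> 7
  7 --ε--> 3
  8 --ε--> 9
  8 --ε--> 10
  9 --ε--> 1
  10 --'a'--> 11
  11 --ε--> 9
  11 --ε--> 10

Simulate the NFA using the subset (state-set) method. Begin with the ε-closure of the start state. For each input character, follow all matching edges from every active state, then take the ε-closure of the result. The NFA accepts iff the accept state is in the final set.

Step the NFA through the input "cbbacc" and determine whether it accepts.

S₀ = ε-closure({0}) = {0,1,2,4,6,8,9,10}
'c' @ 1: {1,3,5}  ✓accept
'b' @ 2: {}  — state set empty
rest 'bacc' ignored (set empty)
final: {}; accept 1 not in set

Answer: REJECT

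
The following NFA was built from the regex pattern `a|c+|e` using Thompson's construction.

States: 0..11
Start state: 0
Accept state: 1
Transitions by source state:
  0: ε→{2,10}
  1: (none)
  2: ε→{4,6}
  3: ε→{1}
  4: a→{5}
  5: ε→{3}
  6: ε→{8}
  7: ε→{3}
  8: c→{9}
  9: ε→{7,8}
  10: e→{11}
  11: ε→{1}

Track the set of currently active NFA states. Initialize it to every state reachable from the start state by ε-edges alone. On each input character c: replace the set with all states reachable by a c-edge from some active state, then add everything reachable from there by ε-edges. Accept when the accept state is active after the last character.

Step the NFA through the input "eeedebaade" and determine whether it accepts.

start: ε-closure({0}) = {0,2,4,6,8,10}
'e' @ 1: {1,11}  (accept∈set)
'e' @ 2: {}  — state set empty
rest 'edebaade' ignored (set empty)
final: {}; accept 1 not in set

Answer: REJECT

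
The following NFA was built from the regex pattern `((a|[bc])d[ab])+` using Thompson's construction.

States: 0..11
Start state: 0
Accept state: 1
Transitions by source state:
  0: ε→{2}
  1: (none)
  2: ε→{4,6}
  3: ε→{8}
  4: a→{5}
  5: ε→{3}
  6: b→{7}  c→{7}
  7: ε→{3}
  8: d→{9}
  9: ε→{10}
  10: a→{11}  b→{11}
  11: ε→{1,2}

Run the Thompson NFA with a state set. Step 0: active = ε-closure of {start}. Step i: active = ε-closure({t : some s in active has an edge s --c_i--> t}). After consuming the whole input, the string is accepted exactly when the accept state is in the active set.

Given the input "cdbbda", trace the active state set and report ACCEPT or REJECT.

Answer: ACCEPT

Trace:
start: ε-closure({0}) = {0,2,4,6}
'c' @ 1: {3,7,8}
'd' @ 2: {9,10}
'b' @ 3: {1,2,4,6,11}  [accepting]
'b' @ 4: {3,7,8}
'd' @ 5: {9,10}
'a' @ 6: {1,2,4,6,11}  [accepting]
end set {1,2,4,6,11} — state 1 in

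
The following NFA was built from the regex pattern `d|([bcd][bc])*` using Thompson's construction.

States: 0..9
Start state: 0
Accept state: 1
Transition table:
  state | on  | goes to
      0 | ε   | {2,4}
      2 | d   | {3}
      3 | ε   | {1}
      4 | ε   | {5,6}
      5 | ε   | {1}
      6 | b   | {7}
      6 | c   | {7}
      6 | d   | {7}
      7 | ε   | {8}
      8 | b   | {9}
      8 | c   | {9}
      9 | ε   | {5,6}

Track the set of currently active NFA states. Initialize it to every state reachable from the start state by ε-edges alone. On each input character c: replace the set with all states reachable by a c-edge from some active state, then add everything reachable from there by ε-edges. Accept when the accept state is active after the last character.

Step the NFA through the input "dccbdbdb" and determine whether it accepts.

start: ε-closure({0}) = {0,1,2,4,5,6}
'd' @ 1: {1,3,7,8}  [accepting]
'c' @ 2: {1,5,6,9}  [accepting]
'c' @ 3: {7,8}
'b' @ 4: {1,5,6,9}  [accepting]
'd' @ 5: {7,8}
'b' @ 6: {1,5,6,9}  [accepting]
'd' @ 7: {7,8}
'b' @ 8: {1,5,6,9}  [accepting]
final: {1,5,6,9}; accept 1 in set

Answer: ACCEPT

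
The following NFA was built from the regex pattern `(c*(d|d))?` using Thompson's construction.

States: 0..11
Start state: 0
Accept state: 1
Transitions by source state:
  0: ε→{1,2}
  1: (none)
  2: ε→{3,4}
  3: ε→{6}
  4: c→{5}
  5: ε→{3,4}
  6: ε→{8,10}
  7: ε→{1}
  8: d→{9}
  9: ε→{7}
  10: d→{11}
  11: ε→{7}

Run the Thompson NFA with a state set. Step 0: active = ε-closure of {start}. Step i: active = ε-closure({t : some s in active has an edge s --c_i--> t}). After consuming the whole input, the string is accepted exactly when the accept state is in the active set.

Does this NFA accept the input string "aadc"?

initial (ε-close {0}): {0,1,2,3,4,6,8,10}
'a' @ 1: {}  — dead — no transitions
rest 'adc' ignored (set empty)
final: {}; accept 1 not in set

Answer: REJECT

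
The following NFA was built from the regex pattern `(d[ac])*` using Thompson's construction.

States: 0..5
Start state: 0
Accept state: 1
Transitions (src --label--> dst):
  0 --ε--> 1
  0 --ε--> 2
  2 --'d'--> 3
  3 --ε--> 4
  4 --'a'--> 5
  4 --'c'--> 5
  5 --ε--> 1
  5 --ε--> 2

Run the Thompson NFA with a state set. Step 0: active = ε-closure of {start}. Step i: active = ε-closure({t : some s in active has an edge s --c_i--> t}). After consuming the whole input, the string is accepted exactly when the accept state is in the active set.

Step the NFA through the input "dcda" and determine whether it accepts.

Answer: ACCEPT

Steps:
start: ε-closure({0}) = {0,1,2}
'd' @ 1: {3,4}
'c' @ 2: {1,2,5}  [accepting]
'd' @ 3: {3,4}
'a' @ 4: {1,2,5}  [accepting]
final: {1,2,5}; accept 1 in set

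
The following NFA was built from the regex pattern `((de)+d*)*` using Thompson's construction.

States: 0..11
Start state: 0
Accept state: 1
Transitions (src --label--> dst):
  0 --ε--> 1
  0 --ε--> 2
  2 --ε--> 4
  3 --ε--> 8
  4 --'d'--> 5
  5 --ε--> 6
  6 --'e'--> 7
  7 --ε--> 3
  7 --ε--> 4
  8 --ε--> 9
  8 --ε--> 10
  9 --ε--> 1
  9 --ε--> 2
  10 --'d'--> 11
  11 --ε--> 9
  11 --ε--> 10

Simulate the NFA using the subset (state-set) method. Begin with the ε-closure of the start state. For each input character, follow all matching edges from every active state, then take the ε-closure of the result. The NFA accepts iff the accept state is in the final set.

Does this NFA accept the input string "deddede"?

S₀ = ε-closure({0}) = {0,1,2,4}
'd' @ 1: {5,6}
'e' @ 2: {1,2,3,4,7,8,9,10}  ✓accept
'd' @ 3: {1,2,4,5,6,9,10,11}  ✓accept
'd' @ 4: {1,2,4,5,6,9,10,11}  ✓accept
'e' @ 5: {1,2,3,4,7,8,9,10}  ✓accept
'd' @ 6: {1,2,4,5,6,9,10,11}  ✓accept
'e' @ 7: {1,2,3,4,7,8,9,10}  ✓accept
end set {1,2,3,4,7,8,9,10} — state 1 in

Answer: ACCEPT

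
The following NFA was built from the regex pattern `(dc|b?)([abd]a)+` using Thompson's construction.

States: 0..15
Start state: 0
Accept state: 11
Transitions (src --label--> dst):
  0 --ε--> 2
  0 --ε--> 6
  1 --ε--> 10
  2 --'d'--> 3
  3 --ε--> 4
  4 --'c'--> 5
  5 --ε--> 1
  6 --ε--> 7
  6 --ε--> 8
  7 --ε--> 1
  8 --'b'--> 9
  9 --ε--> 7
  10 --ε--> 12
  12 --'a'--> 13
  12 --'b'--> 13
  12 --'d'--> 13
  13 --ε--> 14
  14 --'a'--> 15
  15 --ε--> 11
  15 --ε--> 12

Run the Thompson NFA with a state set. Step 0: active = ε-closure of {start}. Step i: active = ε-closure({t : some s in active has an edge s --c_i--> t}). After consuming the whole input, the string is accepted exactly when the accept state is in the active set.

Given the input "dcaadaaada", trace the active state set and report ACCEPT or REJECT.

Answer: ACCEPT

Steps:
initial (ε-close {0}): {0,1,2,6,7,8,10,12}
'd' @ 1: {3,4,13,14}
'c' @ 2: {1,5,10,12}
'a' @ 3: {13,14}
'a' @ 4: {11,12,15}  [accepting]
'd' @ 5: {13,14}
'a' @ 6: {11,12,15}  [accepting]
'a' @ 7: {13,14}
'a' @ 8: {11,12,15}  [accepting]
'd' @ 9: {13,14}
'a' @ 10: {11,12,15}  [accepting]
after full input: {11,12,15}  (accept=11 in)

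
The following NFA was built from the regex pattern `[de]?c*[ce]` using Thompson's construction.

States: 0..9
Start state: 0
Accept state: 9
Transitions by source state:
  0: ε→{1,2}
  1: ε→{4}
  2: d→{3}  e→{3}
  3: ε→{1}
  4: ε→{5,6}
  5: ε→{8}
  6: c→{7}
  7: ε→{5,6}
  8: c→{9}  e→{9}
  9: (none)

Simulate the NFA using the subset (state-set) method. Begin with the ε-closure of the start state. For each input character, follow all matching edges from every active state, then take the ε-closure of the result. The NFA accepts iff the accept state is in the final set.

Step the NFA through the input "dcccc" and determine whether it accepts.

start: ε-closure({0}) = {0,1,2,4,5,6,8}
'd' @ 1: {1,3,4,5,6,8}
'c' @ 2: {5,6,7,8,9}  (accept∈set)
'c' @ 3: {5,6,7,8,9}  (accept∈set)
'c' @ 4: {5,6,7,8,9}  (accept∈set)
'c' @ 5: {5,6,7,8,9}  (accept∈set)
after full input: {5,6,7,8,9}  (accept=9 in)

Answer: ACCEPT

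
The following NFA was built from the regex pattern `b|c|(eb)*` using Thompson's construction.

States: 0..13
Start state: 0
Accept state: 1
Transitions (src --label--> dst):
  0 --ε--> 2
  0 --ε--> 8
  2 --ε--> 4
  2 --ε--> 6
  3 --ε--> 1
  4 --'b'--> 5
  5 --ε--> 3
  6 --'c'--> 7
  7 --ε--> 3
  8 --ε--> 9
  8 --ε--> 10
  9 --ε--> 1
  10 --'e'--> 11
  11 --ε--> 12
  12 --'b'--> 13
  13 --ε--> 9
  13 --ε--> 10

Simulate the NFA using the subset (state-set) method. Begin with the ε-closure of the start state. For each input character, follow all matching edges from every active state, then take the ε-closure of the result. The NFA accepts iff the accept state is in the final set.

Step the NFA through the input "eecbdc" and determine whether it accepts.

Answer: REJECT

Trace:
initial (ε-close {0}): {0,1,2,4,6,8,9,10}
'e' @ 1: {11,12}
'e' @ 2: {}  — dead — no transitions
rest 'cbdc' ignored (set empty)
final: {}; accept 1 not in set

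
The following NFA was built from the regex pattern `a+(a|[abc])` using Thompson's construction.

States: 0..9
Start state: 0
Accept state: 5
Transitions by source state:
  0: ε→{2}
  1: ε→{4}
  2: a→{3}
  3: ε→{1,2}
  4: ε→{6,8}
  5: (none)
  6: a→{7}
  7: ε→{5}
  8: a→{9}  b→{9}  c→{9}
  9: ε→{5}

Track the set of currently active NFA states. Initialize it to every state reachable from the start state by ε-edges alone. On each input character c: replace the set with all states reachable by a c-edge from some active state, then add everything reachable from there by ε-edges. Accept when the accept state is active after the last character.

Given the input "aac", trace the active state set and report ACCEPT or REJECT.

S₀ = ε-closure({0}) = {0,2}
'a' @ 1: {1,2,3,4,6,8}
'a' @ 2: {1,2,3,4,5,6,7,8,9}  (accept∈set)
'c' @ 3: {5,9}  (accept∈set)
final: {5,9}; accept 5 in set

Answer: ACCEPT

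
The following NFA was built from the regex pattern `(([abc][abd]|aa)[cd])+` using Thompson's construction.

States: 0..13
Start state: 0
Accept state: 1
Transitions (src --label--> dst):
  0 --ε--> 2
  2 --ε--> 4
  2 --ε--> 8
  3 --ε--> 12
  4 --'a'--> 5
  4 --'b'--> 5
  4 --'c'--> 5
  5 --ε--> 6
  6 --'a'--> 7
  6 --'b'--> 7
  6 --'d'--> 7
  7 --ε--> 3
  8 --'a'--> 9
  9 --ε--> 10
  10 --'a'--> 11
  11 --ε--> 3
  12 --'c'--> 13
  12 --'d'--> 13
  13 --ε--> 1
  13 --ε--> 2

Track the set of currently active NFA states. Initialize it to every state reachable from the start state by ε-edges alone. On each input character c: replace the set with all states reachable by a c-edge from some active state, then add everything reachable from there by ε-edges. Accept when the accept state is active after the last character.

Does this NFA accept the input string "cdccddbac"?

S₀ = ε-closure({0}) = {0,2,4,8}
'c' @ 1: {5,6}
'd' @ 2: {3,7,12}
'c' @ 3: {1,2,4,8,13}  ✓accept
'c' @ 4: {5,6}
'd' @ 5: {3,7,12}
'd' @ 6: {1,2,4,8,13}  ✓accept
'b' @ 7: {5,6}
'a' @ 8: {3,7,12}
'c' @ 9: {1,2,4,8,13}  ✓accept
after full input: {1,2,4,8,13}  (accept=1 in)

Answer: ACCEPT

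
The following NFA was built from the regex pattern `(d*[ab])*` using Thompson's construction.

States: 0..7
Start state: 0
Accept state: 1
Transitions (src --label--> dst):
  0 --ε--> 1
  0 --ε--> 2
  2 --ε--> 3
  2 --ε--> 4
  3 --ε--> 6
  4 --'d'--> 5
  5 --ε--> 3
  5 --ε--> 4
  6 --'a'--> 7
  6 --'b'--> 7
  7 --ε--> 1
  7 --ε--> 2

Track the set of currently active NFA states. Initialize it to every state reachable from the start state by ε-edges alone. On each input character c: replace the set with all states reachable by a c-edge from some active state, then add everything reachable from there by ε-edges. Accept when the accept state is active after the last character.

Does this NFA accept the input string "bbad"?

Answer: REJECT

Trace:
S₀ = ε-closure({0}) = {0,1,2,3,4,6}
'b' @ 1: {1,2,3,4,6,7}  ✓accept
'b' @ 2: {1,2,3,4,6,7}  ✓accept
'a' @ 3: {1,2,3,4,6,7}  ✓accept
'd' @ 4: {3,4,5,6}
after full input: {3,4,5,6}  (accept=1 not in)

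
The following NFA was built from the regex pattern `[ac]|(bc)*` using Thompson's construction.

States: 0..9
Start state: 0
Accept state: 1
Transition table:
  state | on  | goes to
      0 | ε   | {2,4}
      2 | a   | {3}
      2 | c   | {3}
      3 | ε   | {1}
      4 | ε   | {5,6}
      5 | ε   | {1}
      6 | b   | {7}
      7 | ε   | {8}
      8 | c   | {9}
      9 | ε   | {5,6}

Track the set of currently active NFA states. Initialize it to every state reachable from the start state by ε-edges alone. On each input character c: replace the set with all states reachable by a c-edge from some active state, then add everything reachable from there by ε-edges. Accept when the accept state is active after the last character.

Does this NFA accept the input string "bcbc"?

initial (ε-close {0}): {0,1,2,4,5,6}
'b' @ 1: {7,8}
'c' @ 2: {1,5,6,9}  (accept∈set)
'b' @ 3: {7,8}
'c' @ 4: {1,5,6,9}  (accept∈set)
final: {1,5,6,9}; accept 1 in set

Answer: ACCEPT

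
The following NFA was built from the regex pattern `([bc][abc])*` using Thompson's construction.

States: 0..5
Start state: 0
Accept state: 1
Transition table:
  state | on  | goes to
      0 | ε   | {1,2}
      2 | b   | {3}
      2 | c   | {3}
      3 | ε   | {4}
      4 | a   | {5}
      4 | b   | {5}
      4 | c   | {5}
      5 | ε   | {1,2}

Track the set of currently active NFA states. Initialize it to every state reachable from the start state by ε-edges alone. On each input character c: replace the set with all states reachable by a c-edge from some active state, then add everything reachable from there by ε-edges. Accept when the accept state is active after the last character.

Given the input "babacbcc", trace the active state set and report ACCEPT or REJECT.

start: ε-closure({0}) = {0,1,2}
'b' @ 1: {3,4}
'a' @ 2: {1,2,5}  (accept∈set)
'b' @ 3: {3,4}
'a' @ 4: {1,2,5}  (accept∈set)
'c' @ 5: {3,4}
'b' @ 6: {1,2,5}  (accept∈set)
'c' @ 7: {3,4}
'c' @ 8: {1,2,5}  (accept∈set)
after full input: {1,2,5}  (accept=1 in)

Answer: ACCEPT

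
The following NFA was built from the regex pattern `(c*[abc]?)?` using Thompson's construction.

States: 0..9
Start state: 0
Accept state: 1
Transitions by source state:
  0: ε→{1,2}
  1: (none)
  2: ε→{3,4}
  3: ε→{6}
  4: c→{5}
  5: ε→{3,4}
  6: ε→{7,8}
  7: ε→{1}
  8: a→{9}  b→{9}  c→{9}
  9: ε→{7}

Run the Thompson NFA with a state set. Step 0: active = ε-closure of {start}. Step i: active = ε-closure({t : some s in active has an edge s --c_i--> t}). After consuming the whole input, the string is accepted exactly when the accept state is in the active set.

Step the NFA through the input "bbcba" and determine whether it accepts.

initial (ε-close {0}): {0,1,2,3,4,6,7,8}
'b' @ 1: {1,7,9}  (accept∈set)
'b' @ 2: {}  — no active states
rest 'cba' ignored (set empty)
end set {} — state 1 not in

Answer: REJECT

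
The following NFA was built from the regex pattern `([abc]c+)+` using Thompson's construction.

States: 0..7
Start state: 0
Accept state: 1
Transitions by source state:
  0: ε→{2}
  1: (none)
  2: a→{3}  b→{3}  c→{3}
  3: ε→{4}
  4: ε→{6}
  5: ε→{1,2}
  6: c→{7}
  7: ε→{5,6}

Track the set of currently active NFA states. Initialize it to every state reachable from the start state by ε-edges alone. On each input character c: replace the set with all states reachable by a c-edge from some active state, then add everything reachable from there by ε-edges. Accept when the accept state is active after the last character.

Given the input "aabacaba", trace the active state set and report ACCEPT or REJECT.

Answer: REJECT

Trace:
start: ε-closure({0}) = {0,2}
'a' @ 1: {3,4,6}
'a' @ 2: {}  — no active states
rest 'bacaba' ignored (set empty)
after full input: {}  (accept=1 not in)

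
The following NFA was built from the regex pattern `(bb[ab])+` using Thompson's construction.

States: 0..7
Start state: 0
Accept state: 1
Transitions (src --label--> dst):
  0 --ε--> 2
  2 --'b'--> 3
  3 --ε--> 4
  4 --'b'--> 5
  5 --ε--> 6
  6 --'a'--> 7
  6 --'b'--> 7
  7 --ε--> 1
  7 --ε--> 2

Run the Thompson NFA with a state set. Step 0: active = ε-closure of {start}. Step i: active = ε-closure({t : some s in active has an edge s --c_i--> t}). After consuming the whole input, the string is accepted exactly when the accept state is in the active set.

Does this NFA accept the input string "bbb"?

S₀ = ε-closure({0}) = {0,2}
'b' @ 1: {3,4}
'b' @ 2: {5,6}
'b' @ 3: {1,2,7}  (accept∈set)
final: {1,2,7}; accept 1 in set

Answer: ACCEPT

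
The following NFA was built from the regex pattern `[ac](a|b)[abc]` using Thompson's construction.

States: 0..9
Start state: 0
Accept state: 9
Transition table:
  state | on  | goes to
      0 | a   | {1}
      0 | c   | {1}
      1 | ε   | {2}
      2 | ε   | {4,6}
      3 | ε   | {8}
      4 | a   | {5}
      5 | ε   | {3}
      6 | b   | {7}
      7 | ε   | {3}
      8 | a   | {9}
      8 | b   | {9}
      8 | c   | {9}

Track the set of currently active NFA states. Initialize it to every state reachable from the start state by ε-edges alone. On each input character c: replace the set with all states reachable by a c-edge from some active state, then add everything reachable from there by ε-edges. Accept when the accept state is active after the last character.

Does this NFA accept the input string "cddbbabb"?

Answer: REJECT

Trace:
initial (ε-close {0}): {0}
'c' @ 1: {1,2,4,6}
'd' @ 2: {}  — no active states
rest 'dbbabb' ignored (set empty)
final: {}; accept 9 not in set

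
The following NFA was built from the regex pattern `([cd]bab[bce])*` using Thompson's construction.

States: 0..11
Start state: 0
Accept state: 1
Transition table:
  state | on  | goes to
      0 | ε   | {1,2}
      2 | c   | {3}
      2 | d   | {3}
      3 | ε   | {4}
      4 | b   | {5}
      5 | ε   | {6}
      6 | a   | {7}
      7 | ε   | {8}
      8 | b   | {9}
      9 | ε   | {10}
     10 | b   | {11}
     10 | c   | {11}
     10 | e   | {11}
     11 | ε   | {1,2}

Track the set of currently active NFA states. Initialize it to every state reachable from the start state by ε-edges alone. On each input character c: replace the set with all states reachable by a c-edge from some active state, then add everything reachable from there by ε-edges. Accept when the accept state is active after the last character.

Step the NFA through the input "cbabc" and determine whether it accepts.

Answer: ACCEPT

Steps:
start: ε-closure({0}) = {0,1,2}
'c' @ 1: {3,4}
'b' @ 2: {5,6}
'a' @ 3: {7,8}
'b' @ 4: {9,10}
'c' @ 5: {1,2,11}  (accept∈set)
final: {1,2,11}; accept 1 in set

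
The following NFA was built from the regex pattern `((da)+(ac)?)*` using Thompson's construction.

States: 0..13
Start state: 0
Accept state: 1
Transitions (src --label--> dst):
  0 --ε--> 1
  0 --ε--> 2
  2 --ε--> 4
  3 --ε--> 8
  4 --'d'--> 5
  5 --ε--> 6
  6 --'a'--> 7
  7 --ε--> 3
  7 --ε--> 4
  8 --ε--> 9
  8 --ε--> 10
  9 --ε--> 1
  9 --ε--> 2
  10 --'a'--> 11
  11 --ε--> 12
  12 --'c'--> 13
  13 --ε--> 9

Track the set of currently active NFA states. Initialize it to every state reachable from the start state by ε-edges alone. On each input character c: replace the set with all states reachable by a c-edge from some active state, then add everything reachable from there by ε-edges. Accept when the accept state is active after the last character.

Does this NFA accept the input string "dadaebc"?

start: ε-closure({0}) = {0,1,2,4}
'd' @ 1: {5,6}
'a' @ 2: {1,2,3,4,7,8,9,10}  ✓accept
'd' @ 3: {5,6}
'a' @ 4: {1,2,3,4,7,8,9,10}  ✓accept
'e' @ 5: {}  — state set empty
rest 'bc' ignored (set empty)
final: {}; accept 1 not in set

Answer: REJECT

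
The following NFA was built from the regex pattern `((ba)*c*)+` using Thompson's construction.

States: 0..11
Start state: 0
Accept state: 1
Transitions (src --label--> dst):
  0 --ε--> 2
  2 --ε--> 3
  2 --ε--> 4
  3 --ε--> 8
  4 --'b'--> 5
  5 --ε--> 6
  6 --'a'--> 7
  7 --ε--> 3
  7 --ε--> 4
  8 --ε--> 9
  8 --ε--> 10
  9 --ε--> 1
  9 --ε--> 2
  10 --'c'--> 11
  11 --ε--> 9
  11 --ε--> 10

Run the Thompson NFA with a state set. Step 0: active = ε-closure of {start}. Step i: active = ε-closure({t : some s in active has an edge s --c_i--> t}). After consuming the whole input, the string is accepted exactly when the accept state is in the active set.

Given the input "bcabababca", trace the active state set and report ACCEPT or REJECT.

initial (ε-close {0}): {0,1,2,3,4,8,9,10}
'b' @ 1: {5,6}
'c' @ 2: {}  — dead — no transitions
rest 'abababca' ignored (set empty)
final: {}; accept 1 not in set

Answer: REJECT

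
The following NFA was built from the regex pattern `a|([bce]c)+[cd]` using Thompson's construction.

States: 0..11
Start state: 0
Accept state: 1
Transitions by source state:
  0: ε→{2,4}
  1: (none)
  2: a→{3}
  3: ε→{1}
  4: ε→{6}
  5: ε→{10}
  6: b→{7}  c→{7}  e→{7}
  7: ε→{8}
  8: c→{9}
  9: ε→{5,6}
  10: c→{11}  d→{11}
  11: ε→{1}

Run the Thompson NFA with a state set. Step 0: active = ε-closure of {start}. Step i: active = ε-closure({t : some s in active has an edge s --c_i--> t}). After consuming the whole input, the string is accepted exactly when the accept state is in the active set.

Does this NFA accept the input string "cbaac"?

start: ε-closure({0}) = {0,2,4,6}
'c' @ 1: {7,8}
'b' @ 2: {}  — no active states
rest 'aac' ignored (set empty)
final: {}; accept 1 not in set

Answer: REJECT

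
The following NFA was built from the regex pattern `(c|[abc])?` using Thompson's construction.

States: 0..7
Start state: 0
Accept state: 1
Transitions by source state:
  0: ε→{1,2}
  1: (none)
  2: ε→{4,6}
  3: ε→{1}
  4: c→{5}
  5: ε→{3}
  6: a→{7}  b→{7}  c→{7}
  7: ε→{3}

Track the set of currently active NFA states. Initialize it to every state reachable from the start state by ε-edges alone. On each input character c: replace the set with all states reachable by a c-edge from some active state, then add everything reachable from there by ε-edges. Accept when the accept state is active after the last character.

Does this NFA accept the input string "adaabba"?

Answer: REJECT

Derivation:
initial (ε-close {0}): {0,1,2,4,6}
'a' @ 1: {1,3,7}  (accept∈set)
'd' @ 2: {}  — dead — no transitions
rest 'aabba' ignored (set empty)
final: {}; accept 1 not in set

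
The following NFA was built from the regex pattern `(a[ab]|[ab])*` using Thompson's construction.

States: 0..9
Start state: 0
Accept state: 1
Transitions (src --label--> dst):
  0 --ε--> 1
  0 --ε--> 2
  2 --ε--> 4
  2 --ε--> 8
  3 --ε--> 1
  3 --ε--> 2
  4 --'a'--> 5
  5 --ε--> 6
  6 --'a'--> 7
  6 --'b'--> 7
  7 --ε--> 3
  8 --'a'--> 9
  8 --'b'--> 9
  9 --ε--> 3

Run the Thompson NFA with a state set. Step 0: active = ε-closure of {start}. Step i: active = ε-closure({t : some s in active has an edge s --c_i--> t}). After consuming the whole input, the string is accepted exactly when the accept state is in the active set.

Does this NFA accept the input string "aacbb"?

start: ε-closure({0}) = {0,1,2,4,8}
'a' @ 1: {1,2,3,4,5,6,8,9}  ✓accept
'a' @ 2: {1,2,3,4,5,6,7,8,9}  ✓accept
'c' @ 3: {}  — dead — no transitions
rest 'bb' ignored (set empty)
after full input: {}  (accept=1 not in)

Answer: REJECT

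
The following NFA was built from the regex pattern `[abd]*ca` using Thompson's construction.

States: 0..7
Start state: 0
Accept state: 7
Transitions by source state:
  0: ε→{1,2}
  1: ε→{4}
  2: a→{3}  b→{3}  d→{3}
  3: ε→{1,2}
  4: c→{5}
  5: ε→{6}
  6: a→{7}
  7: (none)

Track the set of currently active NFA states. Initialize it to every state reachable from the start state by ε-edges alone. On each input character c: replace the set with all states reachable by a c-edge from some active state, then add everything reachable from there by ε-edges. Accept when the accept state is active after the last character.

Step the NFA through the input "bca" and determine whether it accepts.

start: ε-closure({0}) = {0,1,2,4}
'b' @ 1: {1,2,3,4}
'c' @ 2: {5,6}
'a' @ 3: {7}  (accept∈set)
after full input: {7}  (accept=7 in)

Answer: ACCEPT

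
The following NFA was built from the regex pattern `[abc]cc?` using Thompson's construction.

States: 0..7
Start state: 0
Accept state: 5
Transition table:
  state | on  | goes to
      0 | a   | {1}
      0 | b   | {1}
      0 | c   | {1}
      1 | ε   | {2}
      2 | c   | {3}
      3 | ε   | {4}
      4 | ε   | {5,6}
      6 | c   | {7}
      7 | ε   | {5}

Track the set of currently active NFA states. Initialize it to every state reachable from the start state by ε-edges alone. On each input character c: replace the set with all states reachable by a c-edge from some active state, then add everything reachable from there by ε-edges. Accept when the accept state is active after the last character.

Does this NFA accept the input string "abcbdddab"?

start: ε-closure({0}) = {0}
'a' @ 1: {1,2}
'b' @ 2: {}  — dead — no transitions
rest 'cbdddab' ignored (set empty)
end set {} — state 5 not in

Answer: REJECT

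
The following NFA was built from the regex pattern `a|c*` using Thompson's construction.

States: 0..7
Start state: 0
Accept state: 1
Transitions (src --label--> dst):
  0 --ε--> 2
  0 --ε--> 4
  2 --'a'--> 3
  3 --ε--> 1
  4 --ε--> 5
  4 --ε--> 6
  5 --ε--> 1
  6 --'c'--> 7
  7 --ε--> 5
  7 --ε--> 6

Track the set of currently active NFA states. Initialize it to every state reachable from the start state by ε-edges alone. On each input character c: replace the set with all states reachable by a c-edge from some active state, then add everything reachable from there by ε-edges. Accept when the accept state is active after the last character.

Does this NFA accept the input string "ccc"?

initial (ε-close {0}): {0,1,2,4,5,6}
'c' @ 1: {1,5,6,7}  (accept∈set)
'c' @ 2: {1,5,6,7}  (accept∈set)
'c' @ 3: {1,5,6,7}  (accept∈set)
after full input: {1,5,6,7}  (accept=1 in)

Answer: ACCEPT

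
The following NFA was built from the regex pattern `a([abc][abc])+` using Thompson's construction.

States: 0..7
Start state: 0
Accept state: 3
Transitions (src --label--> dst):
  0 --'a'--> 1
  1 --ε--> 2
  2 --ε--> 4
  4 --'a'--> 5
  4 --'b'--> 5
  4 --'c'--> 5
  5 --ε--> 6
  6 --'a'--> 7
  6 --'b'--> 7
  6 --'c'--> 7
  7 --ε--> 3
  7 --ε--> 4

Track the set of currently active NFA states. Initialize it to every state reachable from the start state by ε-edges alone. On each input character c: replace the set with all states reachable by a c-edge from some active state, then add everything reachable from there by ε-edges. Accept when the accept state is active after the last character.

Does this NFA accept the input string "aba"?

start: ε-closure({0}) = {0}
'a' @ 1: {1,2,4}
'b' @ 2: {5,6}
'a' @ 3: {3,4,7}  ✓accept
end set {3,4,7} — state 3 in

Answer: ACCEPT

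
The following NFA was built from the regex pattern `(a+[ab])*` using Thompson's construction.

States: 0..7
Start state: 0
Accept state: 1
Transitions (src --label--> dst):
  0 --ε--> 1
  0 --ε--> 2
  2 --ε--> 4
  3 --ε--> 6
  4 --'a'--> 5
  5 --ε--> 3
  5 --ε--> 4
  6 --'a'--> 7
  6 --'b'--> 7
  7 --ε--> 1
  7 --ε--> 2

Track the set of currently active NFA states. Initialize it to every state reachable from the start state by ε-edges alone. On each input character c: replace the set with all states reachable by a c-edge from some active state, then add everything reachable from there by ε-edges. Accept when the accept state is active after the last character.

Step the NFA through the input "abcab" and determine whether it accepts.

Answer: REJECT

Steps:
initial (ε-close {0}): {0,1,2,4}
'a' @ 1: {3,4,5,6}
'b' @ 2: {1,2,4,7}  (accept∈set)
'c' @ 3: {}  — no active states
rest 'ab' ignored (set empty)
after full input: {}  (accept=1 not in)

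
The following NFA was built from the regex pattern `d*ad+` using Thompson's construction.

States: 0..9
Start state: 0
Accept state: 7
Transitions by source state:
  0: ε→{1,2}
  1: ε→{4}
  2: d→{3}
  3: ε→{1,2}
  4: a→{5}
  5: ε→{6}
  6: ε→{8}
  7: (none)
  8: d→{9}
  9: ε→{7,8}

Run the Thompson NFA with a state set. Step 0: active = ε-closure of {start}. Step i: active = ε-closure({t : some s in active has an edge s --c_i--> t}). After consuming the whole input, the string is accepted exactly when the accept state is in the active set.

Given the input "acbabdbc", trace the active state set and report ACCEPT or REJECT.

start: ε-closure({0}) = {0,1,2,4}
'a' @ 1: {5,6,8}
'c' @ 2: {}  — no active states
rest 'babdbc' ignored (set empty)
after full input: {}  (accept=7 not in)

Answer: REJECT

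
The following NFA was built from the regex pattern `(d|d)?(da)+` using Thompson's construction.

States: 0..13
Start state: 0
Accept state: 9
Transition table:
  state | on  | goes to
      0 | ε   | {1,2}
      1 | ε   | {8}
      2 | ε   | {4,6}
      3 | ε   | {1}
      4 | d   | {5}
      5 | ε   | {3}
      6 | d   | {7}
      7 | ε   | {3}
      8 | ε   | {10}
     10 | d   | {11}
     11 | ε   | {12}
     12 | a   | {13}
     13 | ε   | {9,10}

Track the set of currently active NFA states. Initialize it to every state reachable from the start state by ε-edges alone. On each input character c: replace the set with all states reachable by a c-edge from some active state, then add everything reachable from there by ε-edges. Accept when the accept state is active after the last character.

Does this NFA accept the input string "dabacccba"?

Answer: REJECT

Trace:
initial (ε-close {0}): {0,1,2,4,6,8,10}
'd' @ 1: {1,3,5,7,8,10,11,12}
'a' @ 2: {9,10,13}  (accept∈set)
'b' @ 3: {}  — no active states
rest 'acccba' ignored (set empty)
final: {}; accept 9 not in set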